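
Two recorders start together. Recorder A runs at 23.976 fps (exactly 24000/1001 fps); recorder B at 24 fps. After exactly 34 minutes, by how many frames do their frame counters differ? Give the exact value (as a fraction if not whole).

34 min = 2040 s.
A emits 24000/1001 × 2040 = 48960000/1001 frames; B emits 24 × 2040 = 48960.
Difference = 48960/1001 frames (≈ 48.9111); B is ahead of A.

48960/1001 frames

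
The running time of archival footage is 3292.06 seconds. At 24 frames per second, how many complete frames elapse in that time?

79009 frames

Frames = 3292.06 × 24 = 1975236/25 ≈ 79009.4400.
Complete frames: 79009.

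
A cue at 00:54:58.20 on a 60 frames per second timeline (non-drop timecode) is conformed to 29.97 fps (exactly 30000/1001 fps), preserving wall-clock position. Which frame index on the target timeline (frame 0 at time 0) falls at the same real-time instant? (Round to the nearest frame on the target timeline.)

frame 98851

Source frame index: (0×3600 + 54×60 + 58) × 60 + 20 = 197900.
Real time: 197900 / (60) = 9895/3 s.
Target frame: (9895/3) × (30000/1001) = 98950000/1001 ≈ 98851.149 → 98851.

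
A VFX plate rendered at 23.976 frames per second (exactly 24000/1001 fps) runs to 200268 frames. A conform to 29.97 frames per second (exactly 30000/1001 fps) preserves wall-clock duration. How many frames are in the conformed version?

Target frames = source frames × (target rate / source rate) = 200268 × (30000/1001)/(24000/1001) = 200268 × 5/4 = 250335.

250335 frames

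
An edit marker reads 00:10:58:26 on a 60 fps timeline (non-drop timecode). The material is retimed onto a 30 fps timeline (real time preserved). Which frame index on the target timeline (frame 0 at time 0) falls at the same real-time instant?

frame 19753

Source frame index: (0×3600 + 10×60 + 58) × 60 + 26 = 39506.
Real time: 39506 / (60) = 19753/30 s.
Target frame: (19753/30) × (30) = 19753.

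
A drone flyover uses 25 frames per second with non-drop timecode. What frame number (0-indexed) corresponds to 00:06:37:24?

frame 9949

Total seconds to the label: (0 × 3600 + 6 × 60 + 37) = 397.
Frame index = 397 × 25 + 24 = 9949.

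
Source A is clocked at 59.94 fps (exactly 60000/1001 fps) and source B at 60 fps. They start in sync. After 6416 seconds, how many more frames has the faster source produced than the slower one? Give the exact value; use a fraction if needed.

384960/1001 frames

A emits 60000/1001 × 6416 = 384960000/1001 frames; B emits 60 × 6416 = 384960.
Difference = 384960/1001 frames (≈ 384.5754); B is ahead of A.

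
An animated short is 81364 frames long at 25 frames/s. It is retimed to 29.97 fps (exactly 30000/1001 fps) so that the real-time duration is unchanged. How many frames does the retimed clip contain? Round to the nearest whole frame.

97539 frames

Frames at target rate = 81364 × (30000/1001) / (25) = 97636800/1001 ≈ 97539.261.
Nearest whole frame: 97539.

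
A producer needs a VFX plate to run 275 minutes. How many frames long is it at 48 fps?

792000 frames

275 min = 16500 s.
Frames = 16500 × 48 = 792000.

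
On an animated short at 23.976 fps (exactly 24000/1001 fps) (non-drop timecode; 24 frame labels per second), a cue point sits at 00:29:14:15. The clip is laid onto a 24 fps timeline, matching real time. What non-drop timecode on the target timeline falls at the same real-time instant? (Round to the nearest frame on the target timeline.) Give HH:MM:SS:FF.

Source frame index: (0×3600 + 29×60 + 14) × 24 + 15 = 42111.
Real time: 42111 / (24000/1001) = 14051037/8000 s.
Target frame: (14051037/8000) × (24) = 42153111/1000 ≈ 42153.111 → 42153.
At 24 labels/s: frame 42153 → 00:29:16:09.

00:29:16:09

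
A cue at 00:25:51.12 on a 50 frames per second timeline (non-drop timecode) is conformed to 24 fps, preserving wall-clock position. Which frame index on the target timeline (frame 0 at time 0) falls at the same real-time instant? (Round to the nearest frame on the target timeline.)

Source frame index: (0×3600 + 25×60 + 51) × 50 + 12 = 77562.
Real time: 77562 / (50) = 38781/25 s.
Target frame: (38781/25) × (24) = 930744/25 ≈ 37229.760 → 37230.

frame 37230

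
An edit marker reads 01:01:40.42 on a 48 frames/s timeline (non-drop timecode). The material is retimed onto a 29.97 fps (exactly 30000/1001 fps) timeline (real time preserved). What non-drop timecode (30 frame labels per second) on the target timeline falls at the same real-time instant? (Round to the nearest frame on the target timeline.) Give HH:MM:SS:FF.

Source frame index: (1×3600 + 1×60 + 40) × 48 + 42 = 177642.
Real time: 177642 / (48) = 29607/8 s.
Target frame: (29607/8) × (30000/1001) = 111026250/1001 ≈ 110915.335 → 110915.
At 30 labels/s: frame 110915 → 01:01:37:05.

01:01:37:05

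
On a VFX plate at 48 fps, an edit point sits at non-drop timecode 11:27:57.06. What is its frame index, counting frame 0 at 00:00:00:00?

Total seconds to the label: (11 × 3600 + 27 × 60 + 57) = 41277.
Frame index = 41277 × 48 + 6 = 1981302.

frame 1981302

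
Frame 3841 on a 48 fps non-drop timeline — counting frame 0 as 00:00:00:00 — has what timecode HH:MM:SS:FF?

3841 ÷ 48 = 80 full seconds, remainder 1 frame.
80 s = 0 h 1 min 20 s.
Timecode: 00:01:20:01.

00:01:20:01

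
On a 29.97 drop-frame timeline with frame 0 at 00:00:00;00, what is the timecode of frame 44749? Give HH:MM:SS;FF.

Each 10-minute DF block holds 10 × 60 × 30 − 9 × 2 = 17982 frames. 44749 ÷ 17982 → 2 full blocks, remainder 8785.
Within the partial block the first minute is 1800 frames and each further minute 1798, so 4 further minute boundaries passed. Total skipped labels = 18 × 2 + 2 × 4 = 44.
Non-drop label index = 44749 + 44 = 44793; at 30 labels/s that is 00:24:53:03, i.e. DF 00:24:53;03.

00:24:53;03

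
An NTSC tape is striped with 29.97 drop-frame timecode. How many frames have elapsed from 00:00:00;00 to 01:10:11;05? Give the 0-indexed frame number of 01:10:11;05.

Complete 10-minute blocks: 7, each 17982 frames → 125874.
Remaining 0 whole minutes in the current block: 0 frames.
Within the current minute: 11 × 30 + 5 = 335. Total = 125874 + 0 + 335 = 126209.

126209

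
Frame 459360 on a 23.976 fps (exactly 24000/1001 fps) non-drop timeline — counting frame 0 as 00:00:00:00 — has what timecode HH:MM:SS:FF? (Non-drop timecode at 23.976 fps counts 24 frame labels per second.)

05:19:00:00

459360 ÷ 24 = 19140 full seconds, remainder 0 frames.
19140 s = 5 h 19 min 0 s.
Timecode: 05:19:00:00.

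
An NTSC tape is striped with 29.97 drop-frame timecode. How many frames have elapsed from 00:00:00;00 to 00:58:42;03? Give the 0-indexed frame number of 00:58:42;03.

As if non-drop at 30 labels/s: (0 × 3600 + 58 × 60 + 42) × 30 + 3 = 105663.
Minute boundaries passed: 58; those not divisible by 10: 58 − 5 = 53; dropped labels = 2 × 53 = 106.
Actual frame index = 105663 − 106 = 105557.

105557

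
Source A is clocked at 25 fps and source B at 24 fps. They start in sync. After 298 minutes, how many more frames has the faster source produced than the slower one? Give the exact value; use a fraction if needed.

17880 frames

298 min = 17880 s.
A emits 25 × 17880 = 447000 frames; B emits 24 × 17880 = 429120.
Difference = 17880 frames; B is behind A.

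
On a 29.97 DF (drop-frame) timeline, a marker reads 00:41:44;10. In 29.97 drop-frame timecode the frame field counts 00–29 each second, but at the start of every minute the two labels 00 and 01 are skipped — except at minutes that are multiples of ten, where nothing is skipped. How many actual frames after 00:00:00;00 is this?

75056

As if non-drop at 30 labels/s: (0 × 3600 + 41 × 60 + 44) × 30 + 10 = 75130.
Minute boundaries passed: 41; those not divisible by 10: 41 − 4 = 37; dropped labels = 2 × 37 = 74.
Actual frame index = 75130 − 74 = 75056.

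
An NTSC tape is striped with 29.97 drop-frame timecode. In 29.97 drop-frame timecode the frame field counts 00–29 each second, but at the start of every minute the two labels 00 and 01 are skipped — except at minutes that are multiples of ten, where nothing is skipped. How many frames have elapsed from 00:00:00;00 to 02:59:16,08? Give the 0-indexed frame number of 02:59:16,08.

322364

Complete 10-minute blocks: 17, each 17982 frames → 305694.
Remaining 9 whole minutes in the current block: 1800 + 8 × 1798 = 16184 frames.
Within the current minute: 16 × 30 + 8 − 2 = 486 (labels ;00/;01 skipped at this minute). Total = 305694 + 16184 + 486 = 322364.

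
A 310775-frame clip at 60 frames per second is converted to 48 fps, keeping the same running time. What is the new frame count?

248620 frames

Target frames = source frames × (target rate / source rate) = 310775 × (48)/(60) = 310775 × 4/5 = 248620.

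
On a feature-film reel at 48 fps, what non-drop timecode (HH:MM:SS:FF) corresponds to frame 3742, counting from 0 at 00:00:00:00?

3742 ÷ 48 = 77 full seconds, remainder 46 frames.
77 s = 0 h 1 min 17 s.
Timecode: 00:01:17:46.

00:01:17:46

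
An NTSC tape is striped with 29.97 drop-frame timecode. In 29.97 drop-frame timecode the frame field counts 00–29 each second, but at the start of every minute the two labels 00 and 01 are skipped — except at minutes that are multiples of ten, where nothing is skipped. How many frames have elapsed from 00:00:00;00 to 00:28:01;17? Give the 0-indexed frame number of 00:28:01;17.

Complete 10-minute blocks: 2, each 17982 frames → 35964.
Remaining 8 whole minutes in the current block: 1800 + 7 × 1798 = 14386 frames.
Within the current minute: 1 × 30 + 17 − 2 = 45 (labels ;00/;01 skipped at this minute). Total = 35964 + 14386 + 45 = 50395.

50395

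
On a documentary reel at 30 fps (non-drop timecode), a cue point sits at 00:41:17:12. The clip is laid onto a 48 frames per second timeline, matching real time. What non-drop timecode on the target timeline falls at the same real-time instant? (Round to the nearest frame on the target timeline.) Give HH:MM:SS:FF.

Source frame index: (0×3600 + 41×60 + 17) × 30 + 12 = 74322.
Real time: 74322 / (30) = 12387/5 s.
Target frame: (12387/5) × (48) = 594576/5 ≈ 118915.200 → 118915.
At 48 labels/s: frame 118915 → 00:41:17:19.

00:41:17:19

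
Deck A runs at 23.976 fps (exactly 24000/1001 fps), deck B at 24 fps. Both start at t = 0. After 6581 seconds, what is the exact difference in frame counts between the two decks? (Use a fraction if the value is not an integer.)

A emits 24000/1001 × 6581 = 157944000/1001 frames; B emits 24 × 6581 = 157944.
Difference = 157944/1001 frames (≈ 157.7862); B is ahead of A.

157944/1001 frames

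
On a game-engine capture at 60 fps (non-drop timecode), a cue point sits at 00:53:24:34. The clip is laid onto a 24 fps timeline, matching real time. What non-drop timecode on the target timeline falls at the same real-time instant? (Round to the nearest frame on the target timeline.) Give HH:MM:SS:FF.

Source frame index: (0×3600 + 53×60 + 24) × 60 + 34 = 192274.
Real time: 192274 / (60) = 96137/30 s.
Target frame: (96137/30) × (24) = 384548/5 ≈ 76909.600 → 76910.
At 24 labels/s: frame 76910 → 00:53:24:14.

00:53:24:14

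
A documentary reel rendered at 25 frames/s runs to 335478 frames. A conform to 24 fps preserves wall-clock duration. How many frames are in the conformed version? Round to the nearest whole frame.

322059 frames

Frames at target rate = 335478 × (24) / (25) = 8051472/25 ≈ 322058.880.
Nearest whole frame: 322059.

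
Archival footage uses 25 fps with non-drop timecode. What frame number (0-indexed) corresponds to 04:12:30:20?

Total seconds to the label: (4 × 3600 + 12 × 60 + 30) = 15150.
Frame index = 15150 × 25 + 20 = 378770.

frame 378770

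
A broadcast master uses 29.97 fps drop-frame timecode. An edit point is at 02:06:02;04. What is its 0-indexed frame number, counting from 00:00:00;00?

Complete 10-minute blocks: 12, each 17982 frames → 215784.
Remaining 6 whole minutes in the current block: 1800 + 5 × 1798 = 10790 frames.
Within the current minute: 2 × 30 + 4 − 2 = 62 (labels ;00/;01 skipped at this minute). Total = 215784 + 10790 + 62 = 226636.

226636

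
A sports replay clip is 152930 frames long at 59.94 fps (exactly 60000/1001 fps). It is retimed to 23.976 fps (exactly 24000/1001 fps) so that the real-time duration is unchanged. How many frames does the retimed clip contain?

Target frames = source frames × (target rate / source rate) = 152930 × (24000/1001)/(60000/1001) = 152930 × 2/5 = 61172.

61172 frames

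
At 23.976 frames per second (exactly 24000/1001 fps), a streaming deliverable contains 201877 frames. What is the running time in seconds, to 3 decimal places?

Running time = 201877 × 1001/24000 = 202078877/24000 s ≈ 8419.953 s.

8419.953 seconds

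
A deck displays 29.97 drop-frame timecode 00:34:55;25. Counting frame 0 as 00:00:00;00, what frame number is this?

62813

As if non-drop at 30 labels/s: (0 × 3600 + 34 × 60 + 55) × 30 + 25 = 62875.
Minute boundaries passed: 34; those not divisible by 10: 34 − 3 = 31; dropped labels = 2 × 31 = 62.
Actual frame index = 62875 − 62 = 62813.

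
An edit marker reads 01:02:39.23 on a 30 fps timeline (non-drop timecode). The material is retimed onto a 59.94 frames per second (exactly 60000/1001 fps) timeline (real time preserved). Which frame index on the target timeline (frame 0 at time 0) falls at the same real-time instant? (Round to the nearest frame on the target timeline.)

Source frame index: (1×3600 + 2×60 + 39) × 30 + 23 = 112793.
Real time: 112793 / (30) = 112793/30 s.
Target frame: (112793/30) × (60000/1001) = 225586000/1001 ≈ 225360.639 → 225361.

frame 225361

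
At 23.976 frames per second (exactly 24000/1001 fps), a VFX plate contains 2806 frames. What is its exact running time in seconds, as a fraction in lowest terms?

1404403/12000 seconds

Running time = 2806 ÷ (24000/1001) = 2806 × 1001/24000 = 1404403/12000 s.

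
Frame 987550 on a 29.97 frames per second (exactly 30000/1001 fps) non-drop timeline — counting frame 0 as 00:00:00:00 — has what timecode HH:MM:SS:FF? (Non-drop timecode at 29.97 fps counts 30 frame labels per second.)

09:08:38:10

987550 ÷ 30 = 32918 full seconds, remainder 10 frames.
32918 s = 9 h 8 min 38 s.
Timecode: 09:08:38:10.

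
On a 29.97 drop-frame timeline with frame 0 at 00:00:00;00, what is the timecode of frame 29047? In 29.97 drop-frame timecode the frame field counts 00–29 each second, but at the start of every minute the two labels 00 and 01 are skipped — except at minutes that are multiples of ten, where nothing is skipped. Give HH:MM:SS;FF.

00:16:09;07

Ten DF minutes hold 17982 frames, so frame 29047 lies in block 1 (frames 17982–35963) with 11065 frames into that block.
The block's first minute is 1800 frames and the rest 1798 each; 11065 frames reaches minute 6, so 1 × 18 + 6 × 2 = 30 labels have been skipped so far.
Adding those back, label number 29047 + 30 = 29077 at 30 labels/s is 969 s + 7 f = 0 h 16 min 9 s frame 7, i.e. 00:16:09;07.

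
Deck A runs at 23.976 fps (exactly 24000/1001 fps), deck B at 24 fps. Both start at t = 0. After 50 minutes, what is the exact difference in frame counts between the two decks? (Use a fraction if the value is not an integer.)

50 min = 3000 s.
A emits 24000/1001 × 3000 = 72000000/1001 frames; B emits 24 × 3000 = 72000.
Difference = 72000/1001 frames (≈ 71.9281); B is ahead of A.

72000/1001 frames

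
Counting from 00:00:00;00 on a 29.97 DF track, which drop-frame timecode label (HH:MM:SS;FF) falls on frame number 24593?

Ten DF minutes hold 17982 frames, so frame 24593 lies in block 1 (frames 17982–35963) with 6611 frames into that block.
The block's first minute is 1800 frames and the rest 1798 each; 6611 frames reaches minute 3, so 1 × 18 + 3 × 2 = 24 labels have been skipped so far.
Adding those back, label number 24593 + 24 = 24617 at 30 labels/s is 820 s + 17 f = 0 h 13 min 40 s frame 17, i.e. 00:13:40;17.

00:13:40;17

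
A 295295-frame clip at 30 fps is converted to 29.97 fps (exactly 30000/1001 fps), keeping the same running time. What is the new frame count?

Target frames = source frames × (target rate / source rate) = 295295 × (30000/1001)/(30) = 295295 × 1000/1001 = 295000.

295000 frames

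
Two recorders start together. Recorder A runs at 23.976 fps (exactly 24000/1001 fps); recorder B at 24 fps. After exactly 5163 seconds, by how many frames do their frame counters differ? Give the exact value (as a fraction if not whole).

123912/1001 frames

A emits 24000/1001 × 5163 = 123912000/1001 frames; B emits 24 × 5163 = 123912.
Difference = 123912/1001 frames (≈ 123.7882); B is ahead of A.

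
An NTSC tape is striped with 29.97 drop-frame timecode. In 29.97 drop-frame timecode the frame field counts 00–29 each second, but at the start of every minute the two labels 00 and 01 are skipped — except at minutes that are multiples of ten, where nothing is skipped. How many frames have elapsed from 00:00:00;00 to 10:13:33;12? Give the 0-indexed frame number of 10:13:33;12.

Complete 10-minute blocks: 61, each 17982 frames → 1096902.
Remaining 3 whole minutes in the current block: 1800 + 2 × 1798 = 5396 frames.
Within the current minute: 33 × 30 + 12 − 2 = 1000 (labels ;00/;01 skipped at this minute). Total = 1096902 + 5396 + 1000 = 1103298.

1103298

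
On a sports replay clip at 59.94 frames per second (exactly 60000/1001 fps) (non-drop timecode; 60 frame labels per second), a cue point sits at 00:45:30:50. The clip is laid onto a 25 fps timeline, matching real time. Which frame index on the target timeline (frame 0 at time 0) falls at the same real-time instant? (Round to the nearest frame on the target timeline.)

Source frame index: (0×3600 + 45×60 + 30) × 60 + 50 = 163850.
Real time: 163850 / (60000/1001) = 3280277/1200 s.
Target frame: (3280277/1200) × (25) = 3280277/48 ≈ 68339.104 → 68339.

frame 68339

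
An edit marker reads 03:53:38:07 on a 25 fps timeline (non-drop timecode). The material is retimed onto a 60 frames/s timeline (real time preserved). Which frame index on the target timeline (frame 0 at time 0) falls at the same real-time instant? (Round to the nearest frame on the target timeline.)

frame 841097

Source frame index: (3×3600 + 53×60 + 38) × 25 + 7 = 350457.
Real time: 350457 / (25) = 350457/25 s.
Target frame: (350457/25) × (60) = 4205484/5 ≈ 841096.800 → 841097.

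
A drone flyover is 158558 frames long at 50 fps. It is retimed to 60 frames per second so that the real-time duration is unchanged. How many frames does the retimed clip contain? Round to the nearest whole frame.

Frames at target rate = 158558 × (60) / (50) = 951348/5 ≈ 190269.600.
Nearest whole frame: 190270.

190270 frames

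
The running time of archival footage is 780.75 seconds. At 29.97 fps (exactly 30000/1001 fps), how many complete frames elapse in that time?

23399 frames

Frames = 780.75 × 30000/1001 = 23422500/1001 ≈ 23399.1009.
Complete frames: 23399.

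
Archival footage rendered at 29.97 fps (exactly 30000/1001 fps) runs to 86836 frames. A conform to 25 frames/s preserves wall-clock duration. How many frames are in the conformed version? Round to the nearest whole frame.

72436 frames

Frames at target rate = 86836 × (25) / (30000/1001) = 21730709/300 ≈ 72435.697.
Nearest whole frame: 72436.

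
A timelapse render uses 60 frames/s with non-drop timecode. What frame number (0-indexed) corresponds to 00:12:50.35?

frame 46235

Total seconds to the label: (0 × 3600 + 12 × 60 + 50) = 770.
Frame index = 770 × 60 + 35 = 46235.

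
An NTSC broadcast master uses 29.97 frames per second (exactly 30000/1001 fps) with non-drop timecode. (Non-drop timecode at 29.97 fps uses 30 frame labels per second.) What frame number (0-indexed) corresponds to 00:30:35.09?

frame 55059

Total seconds to the label: (0 × 3600 + 30 × 60 + 35) = 1835.
Frame index = 1835 × 30 + 9 = 55059.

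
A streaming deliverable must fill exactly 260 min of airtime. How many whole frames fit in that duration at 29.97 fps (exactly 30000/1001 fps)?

260 min = 15600 s.
Frames = 15600 × 30000/1001 = 36000000/77 ≈ 467532.4675.
Complete frames: 467532.

467532 frames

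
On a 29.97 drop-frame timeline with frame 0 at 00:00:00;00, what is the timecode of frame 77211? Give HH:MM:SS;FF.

Each 10-minute DF block holds 10 × 60 × 30 − 9 × 2 = 17982 frames. 77211 ÷ 17982 → 4 full blocks, remainder 5283.
Within the partial block the first minute is 1800 frames and each further minute 1798, so 2 further minute boundaries passed. Total skipped labels = 18 × 4 + 2 × 2 = 76.
Non-drop label index = 77211 + 76 = 77287; at 30 labels/s that is 00:42:56:07, i.e. DF 00:42:56;07.

00:42:56;07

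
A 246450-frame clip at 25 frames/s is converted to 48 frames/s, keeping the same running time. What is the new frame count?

473184 frames

Target frames = source frames × (target rate / source rate) = 246450 × (48)/(25) = 246450 × 48/25 = 473184.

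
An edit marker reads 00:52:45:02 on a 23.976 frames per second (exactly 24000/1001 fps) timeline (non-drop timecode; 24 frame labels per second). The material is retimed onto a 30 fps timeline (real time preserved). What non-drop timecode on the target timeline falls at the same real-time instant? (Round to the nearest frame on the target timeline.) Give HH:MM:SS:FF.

Source frame index: (0×3600 + 52×60 + 45) × 24 + 2 = 75962.
Real time: 75962 / (24000/1001) = 38018981/12000 s.
Target frame: (38018981/12000) × (30) = 38018981/400 ≈ 95047.452 → 95047.
At 30 labels/s: frame 95047 → 00:52:48:07.

00:52:48:07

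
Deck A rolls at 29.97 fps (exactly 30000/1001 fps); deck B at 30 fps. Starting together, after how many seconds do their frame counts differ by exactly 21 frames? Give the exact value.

The gap grows by |30 − 30000/1001| = 30/1001 frames per second.
Time for a 21-frame gap: 21 ÷ (30/1001) = 700.7 s.

700.7 seconds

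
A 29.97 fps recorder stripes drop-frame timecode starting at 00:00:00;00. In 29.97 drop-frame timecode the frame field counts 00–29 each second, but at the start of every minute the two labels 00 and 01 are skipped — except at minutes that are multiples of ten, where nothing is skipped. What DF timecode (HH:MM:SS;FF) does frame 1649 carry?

00:00:54;29

Each 10-minute DF block holds 10 × 60 × 30 − 9 × 2 = 17982 frames. 1649 ÷ 17982 → 0 full blocks, remainder 1649.
Within the partial block the first minute is 1800 frames and each further minute 1798, so 0 further minute boundaries passed. Total skipped labels = 18 × 0 + 2 × 0 = 0.
Non-drop label index = 1649 + 0 = 1649; at 30 labels/s that is 00:00:54:29, i.e. DF 00:00:54;29.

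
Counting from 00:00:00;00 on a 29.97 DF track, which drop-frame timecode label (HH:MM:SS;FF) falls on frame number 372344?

Ten DF minutes hold 17982 frames, so frame 372344 lies in block 20 (frames 359640–377621) with 12704 frames into that block.
The block's first minute is 1800 frames and the rest 1798 each; 12704 frames reaches minute 7, so 20 × 18 + 7 × 2 = 374 labels have been skipped so far.
Adding those back, label number 372344 + 374 = 372718 at 30 labels/s is 12423 s + 28 f = 3 h 27 min 3 s frame 28, i.e. 03:27:03;28.

03:27:03;28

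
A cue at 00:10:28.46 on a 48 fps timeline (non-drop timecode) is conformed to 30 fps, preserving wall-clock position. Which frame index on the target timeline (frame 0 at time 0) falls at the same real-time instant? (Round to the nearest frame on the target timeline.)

frame 18869

Source frame index: (0×3600 + 10×60 + 28) × 48 + 46 = 30190.
Real time: 30190 / (48) = 15095/24 s.
Target frame: (15095/24) × (30) = 75475/4 ≈ 18868.750 → 18869.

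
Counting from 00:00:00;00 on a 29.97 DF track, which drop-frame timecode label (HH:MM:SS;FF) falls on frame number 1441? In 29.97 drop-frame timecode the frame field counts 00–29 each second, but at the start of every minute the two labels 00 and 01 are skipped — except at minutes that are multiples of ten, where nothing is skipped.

Ten DF minutes hold 17982 frames, so frame 1441 lies in block 0 (frames 0–17981) with 1441 frames into that block.
The block's first minute is 1800 frames and the rest 1798 each; 1441 frames reaches minute 0, so 0 × 18 + 0 × 2 = 0 labels have been skipped so far.
Adding those back, label number 1441 + 0 = 1441 at 30 labels/s is 48 s + 1 f = 0 h 0 min 48 s frame 1, i.e. 00:00:48;01.

00:00:48;01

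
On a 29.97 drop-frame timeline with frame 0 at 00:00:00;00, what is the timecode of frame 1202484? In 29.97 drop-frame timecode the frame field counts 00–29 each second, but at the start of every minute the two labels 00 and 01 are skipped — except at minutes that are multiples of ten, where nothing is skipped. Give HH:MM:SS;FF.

Ten DF minutes hold 17982 frames, so frame 1202484 lies in block 66 (frames 1186812–1204793) with 15672 frames into that block.
The block's first minute is 1800 frames and the rest 1798 each; 15672 frames reaches minute 8, so 66 × 18 + 8 × 2 = 1204 labels have been skipped so far.
Adding those back, label number 1202484 + 1204 = 1203688 at 30 labels/s is 40122 s + 28 f = 11 h 8 min 42 s frame 28, i.e. 11:08:42;28.

11:08:42;28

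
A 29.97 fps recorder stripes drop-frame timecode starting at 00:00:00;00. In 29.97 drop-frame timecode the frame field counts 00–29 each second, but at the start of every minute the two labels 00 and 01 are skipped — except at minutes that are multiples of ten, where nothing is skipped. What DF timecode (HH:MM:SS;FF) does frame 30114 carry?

Ten DF minutes hold 17982 frames, so frame 30114 lies in block 1 (frames 17982–35963) with 12132 frames into that block.
The block's first minute is 1800 frames and the rest 1798 each; 12132 frames reaches minute 6, so 1 × 18 + 6 × 2 = 30 labels have been skipped so far.
Adding those back, label number 30114 + 30 = 30144 at 30 labels/s is 1004 s + 24 f = 0 h 16 min 44 s frame 24, i.e. 00:16:44;24.

00:16:44;24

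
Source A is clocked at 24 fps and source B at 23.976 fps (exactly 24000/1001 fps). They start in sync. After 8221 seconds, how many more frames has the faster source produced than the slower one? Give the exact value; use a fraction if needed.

197304/1001 frames

A emits 24 × 8221 = 197304 frames; B emits 24000/1001 × 8221 = 197304000/1001.
Difference = 197304/1001 frames (≈ 197.1069); B is behind A.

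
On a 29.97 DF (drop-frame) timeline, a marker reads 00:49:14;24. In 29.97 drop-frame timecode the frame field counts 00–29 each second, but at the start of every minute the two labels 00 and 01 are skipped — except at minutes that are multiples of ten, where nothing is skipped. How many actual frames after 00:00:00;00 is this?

88554

Complete 10-minute blocks: 4, each 17982 frames → 71928.
Remaining 9 whole minutes in the current block: 1800 + 8 × 1798 = 16184 frames.
Within the current minute: 14 × 30 + 24 − 2 = 442 (labels ;00/;01 skipped at this minute). Total = 71928 + 16184 + 442 = 88554.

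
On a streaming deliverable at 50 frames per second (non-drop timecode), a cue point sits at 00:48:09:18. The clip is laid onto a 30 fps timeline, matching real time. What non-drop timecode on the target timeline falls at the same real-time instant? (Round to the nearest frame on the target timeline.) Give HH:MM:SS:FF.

00:48:09:11

Source frame index: (0×3600 + 48×60 + 9) × 50 + 18 = 144468.
Real time: 144468 / (50) = 72234/25 s.
Target frame: (72234/25) × (30) = 433404/5 ≈ 86680.800 → 86681.
At 30 labels/s: frame 86681 → 00:48:09:11.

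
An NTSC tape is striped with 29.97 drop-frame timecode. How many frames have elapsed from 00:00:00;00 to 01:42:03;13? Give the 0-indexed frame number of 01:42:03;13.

183519

Complete 10-minute blocks: 10, each 17982 frames → 179820.
Remaining 2 whole minutes in the current block: 1800 + 1 × 1798 = 3598 frames.
Within the current minute: 3 × 30 + 13 − 2 = 101 (labels ;00/;01 skipped at this minute). Total = 179820 + 3598 + 101 = 183519.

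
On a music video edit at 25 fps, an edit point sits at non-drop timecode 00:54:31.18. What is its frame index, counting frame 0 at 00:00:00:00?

frame 81793

Total seconds to the label: (0 × 3600 + 54 × 60 + 31) = 3271.
Frame index = 3271 × 25 + 18 = 81793.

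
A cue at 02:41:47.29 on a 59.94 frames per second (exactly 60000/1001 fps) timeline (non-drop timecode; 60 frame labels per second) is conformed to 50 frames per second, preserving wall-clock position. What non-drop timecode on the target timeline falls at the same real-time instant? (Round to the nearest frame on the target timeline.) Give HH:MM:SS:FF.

02:41:57:10

Source frame index: (2×3600 + 41×60 + 47) × 60 + 29 = 582449.
Real time: 582449 / (60000/1001) = 583031449/60000 s.
Target frame: (583031449/60000) × (50) = 583031449/1200 ≈ 485859.541 → 485860.
At 50 labels/s: frame 485860 → 02:41:57:10.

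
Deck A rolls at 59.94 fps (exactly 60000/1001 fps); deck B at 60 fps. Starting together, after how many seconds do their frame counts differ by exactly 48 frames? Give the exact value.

The gap grows by |60 − 60000/1001| = 60/1001 frames per second.
Time for a 48-frame gap: 48 ÷ (60/1001) = 800.8 s.

800.8 seconds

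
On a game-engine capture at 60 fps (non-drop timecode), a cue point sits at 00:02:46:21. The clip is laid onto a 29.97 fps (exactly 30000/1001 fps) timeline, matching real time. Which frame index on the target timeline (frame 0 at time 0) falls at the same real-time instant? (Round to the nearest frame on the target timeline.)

frame 4986

Source frame index: (0×3600 + 2×60 + 46) × 60 + 21 = 9981.
Real time: 9981 / (60) = 3327/20 s.
Target frame: (3327/20) × (30000/1001) = 4990500/1001 ≈ 4985.514 → 4986.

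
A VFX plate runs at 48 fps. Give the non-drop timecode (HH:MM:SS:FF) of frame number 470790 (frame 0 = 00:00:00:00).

470790 ÷ 48 = 9808 full seconds, remainder 6 frames.
9808 s = 2 h 43 min 28 s.
Timecode: 02:43:28:06.

02:43:28:06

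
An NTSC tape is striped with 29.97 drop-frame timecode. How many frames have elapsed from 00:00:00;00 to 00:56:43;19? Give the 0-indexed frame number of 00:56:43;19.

As if non-drop at 30 labels/s: (0 × 3600 + 56 × 60 + 43) × 30 + 19 = 102109.
Minute boundaries passed: 56; those not divisible by 10: 56 − 5 = 51; dropped labels = 2 × 51 = 102.
Actual frame index = 102109 − 102 = 102007.

102007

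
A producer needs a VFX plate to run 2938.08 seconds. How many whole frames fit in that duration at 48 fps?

Frames = 2938.08 × 48 = 3525696/25 ≈ 141027.8400.
Complete frames: 141027.

141027 frames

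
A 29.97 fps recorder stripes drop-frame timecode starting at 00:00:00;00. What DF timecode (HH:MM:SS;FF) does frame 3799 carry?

Each 10-minute DF block holds 10 × 60 × 30 − 9 × 2 = 17982 frames. 3799 ÷ 17982 → 0 full blocks, remainder 3799.
Within the partial block the first minute is 1800 frames and each further minute 1798, so 2 further minute boundaries passed. Total skipped labels = 18 × 0 + 2 × 2 = 4.
Non-drop label index = 3799 + 4 = 3803; at 30 labels/s that is 00:02:06:23, i.e. DF 00:02:06;23.

00:02:06;23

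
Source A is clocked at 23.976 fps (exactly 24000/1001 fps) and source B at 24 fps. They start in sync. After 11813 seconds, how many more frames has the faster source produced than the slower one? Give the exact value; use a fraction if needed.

283512/1001 frames

A emits 24000/1001 × 11813 = 283512000/1001 frames; B emits 24 × 11813 = 283512.
Difference = 283512/1001 frames (≈ 283.2288); B is ahead of A.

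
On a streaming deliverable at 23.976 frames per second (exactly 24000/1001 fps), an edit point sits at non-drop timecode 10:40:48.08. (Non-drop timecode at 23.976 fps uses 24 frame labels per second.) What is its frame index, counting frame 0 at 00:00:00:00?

Total seconds to the label: (10 × 3600 + 40 × 60 + 48) = 38448.
Frame index = 38448 × 24 + 8 = 922760.

frame 922760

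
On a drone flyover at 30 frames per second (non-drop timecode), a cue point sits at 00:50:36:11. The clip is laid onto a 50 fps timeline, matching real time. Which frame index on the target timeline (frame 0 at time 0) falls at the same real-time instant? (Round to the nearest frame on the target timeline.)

frame 151818

Source frame index: (0×3600 + 50×60 + 36) × 30 + 11 = 91091.
Real time: 91091 / (30) = 91091/30 s.
Target frame: (91091/30) × (50) = 455455/3 ≈ 151818.333 → 151818.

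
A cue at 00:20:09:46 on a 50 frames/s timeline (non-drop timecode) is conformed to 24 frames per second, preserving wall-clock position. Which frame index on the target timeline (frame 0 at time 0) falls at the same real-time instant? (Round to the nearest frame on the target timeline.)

Source frame index: (0×3600 + 20×60 + 9) × 50 + 46 = 60496.
Real time: 60496 / (50) = 30248/25 s.
Target frame: (30248/25) × (24) = 725952/25 ≈ 29038.080 → 29038.

frame 29038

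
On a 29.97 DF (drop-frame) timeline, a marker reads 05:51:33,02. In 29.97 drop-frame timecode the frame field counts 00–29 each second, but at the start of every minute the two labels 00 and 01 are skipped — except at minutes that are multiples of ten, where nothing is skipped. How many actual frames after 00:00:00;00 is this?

632160

Complete 10-minute blocks: 35, each 17982 frames → 629370.
Remaining 1 whole minute in the current block: 1800 + 0 × 1798 = 1800 frames.
Within the current minute: 33 × 30 + 2 − 2 = 990 (labels ;00/;01 skipped at this minute). Total = 629370 + 1800 + 990 = 632160.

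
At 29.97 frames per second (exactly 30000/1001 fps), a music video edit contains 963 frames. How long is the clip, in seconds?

32.1321 seconds

Running time = 963 / (30000/1001) = 32.1321 s.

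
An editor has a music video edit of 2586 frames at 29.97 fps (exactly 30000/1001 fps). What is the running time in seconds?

Running time = 2586 / (30000/1001) = 86.2862 s.

86.2862 seconds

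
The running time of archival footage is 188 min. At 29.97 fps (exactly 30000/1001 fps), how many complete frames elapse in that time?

338061 frames

188 min = 11280 s.
Frames = 11280 × 30000/1001 = 338400000/1001 ≈ 338061.9381.
Complete frames: 338061.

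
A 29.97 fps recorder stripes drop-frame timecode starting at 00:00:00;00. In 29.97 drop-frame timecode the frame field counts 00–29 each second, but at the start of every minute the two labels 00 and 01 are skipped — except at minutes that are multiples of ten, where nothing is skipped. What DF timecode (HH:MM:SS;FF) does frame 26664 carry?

00:14:49;20

Ten DF minutes hold 17982 frames, so frame 26664 lies in block 1 (frames 17982–35963) with 8682 frames into that block.
The block's first minute is 1800 frames and the rest 1798 each; 8682 frames reaches minute 4, so 1 × 18 + 4 × 2 = 26 labels have been skipped so far.
Adding those back, label number 26664 + 26 = 26690 at 30 labels/s is 889 s + 20 f = 0 h 14 min 49 s frame 20, i.e. 00:14:49;20.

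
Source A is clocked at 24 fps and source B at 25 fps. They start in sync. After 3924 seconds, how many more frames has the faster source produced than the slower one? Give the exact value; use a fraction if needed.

3924 frames

A emits 24 × 3924 = 94176 frames; B emits 25 × 3924 = 98100.
Difference = 3924 frames; B is ahead of A.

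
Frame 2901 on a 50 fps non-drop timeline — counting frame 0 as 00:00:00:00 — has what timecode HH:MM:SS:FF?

00:00:58:01

2901 ÷ 50 = 58 full seconds, remainder 1 frame.
58 s = 0 h 0 min 58 s.
Timecode: 00:00:58:01.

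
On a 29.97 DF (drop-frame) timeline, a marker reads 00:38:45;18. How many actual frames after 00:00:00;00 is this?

69698

Complete 10-minute blocks: 3, each 17982 frames → 53946.
Remaining 8 whole minutes in the current block: 1800 + 7 × 1798 = 14386 frames.
Within the current minute: 45 × 30 + 18 − 2 = 1366 (labels ;00/;01 skipped at this minute). Total = 53946 + 14386 + 1366 = 69698.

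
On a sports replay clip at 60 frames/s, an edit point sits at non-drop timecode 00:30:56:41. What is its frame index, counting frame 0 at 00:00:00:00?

frame 111401

Total seconds to the label: (0 × 3600 + 30 × 60 + 56) = 1856.
Frame index = 1856 × 60 + 41 = 111401.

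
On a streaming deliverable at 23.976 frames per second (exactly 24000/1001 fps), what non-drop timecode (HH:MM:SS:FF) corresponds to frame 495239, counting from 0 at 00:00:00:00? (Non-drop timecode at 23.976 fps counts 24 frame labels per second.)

05:43:54:23

495239 ÷ 24 = 20634 full seconds, remainder 23 frames.
20634 s = 5 h 43 min 54 s.
Timecode: 05:43:54:23.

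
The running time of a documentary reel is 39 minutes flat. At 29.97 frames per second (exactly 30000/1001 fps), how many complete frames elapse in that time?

70129 frames

39 min = 2340 s.
Frames = 2340 × 30000/1001 = 5400000/77 ≈ 70129.8701.
Complete frames: 70129.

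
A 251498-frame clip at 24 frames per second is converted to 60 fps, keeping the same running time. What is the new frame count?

Frames at target rate = 251498 × (60) / (24) = 628745.

628745 frames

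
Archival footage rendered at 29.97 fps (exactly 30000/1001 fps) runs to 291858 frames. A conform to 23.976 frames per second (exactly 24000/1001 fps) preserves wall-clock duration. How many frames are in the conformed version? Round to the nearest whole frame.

Frames at target rate = 291858 × (24000/1001) / (30000/1001) = 1167432/5 ≈ 233486.400.
Nearest whole frame: 233486.

233486 frames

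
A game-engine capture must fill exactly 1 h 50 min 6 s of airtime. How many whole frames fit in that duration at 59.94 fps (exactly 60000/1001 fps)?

1 h 50 min 6 s = 6606 s.
Frames = 6606 × 60000/1001 = 396360000/1001 ≈ 395964.0360.
Complete frames: 395964.

395964 frames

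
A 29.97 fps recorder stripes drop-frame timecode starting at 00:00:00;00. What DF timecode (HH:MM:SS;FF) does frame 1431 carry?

00:00:47;21

Ten DF minutes hold 17982 frames, so frame 1431 lies in block 0 (frames 0–17981) with 1431 frames into that block.
The block's first minute is 1800 frames and the rest 1798 each; 1431 frames reaches minute 0, so 0 × 18 + 0 × 2 = 0 labels have been skipped so far.
Adding those back, label number 1431 + 0 = 1431 at 30 labels/s is 47 s + 21 f = 0 h 0 min 47 s frame 21, i.e. 00:00:47;21.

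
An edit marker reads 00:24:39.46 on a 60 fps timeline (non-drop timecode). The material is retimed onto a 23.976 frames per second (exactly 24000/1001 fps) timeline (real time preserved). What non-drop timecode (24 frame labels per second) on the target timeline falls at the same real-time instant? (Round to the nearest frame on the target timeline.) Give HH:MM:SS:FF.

00:24:38:07

Source frame index: (0×3600 + 24×60 + 39) × 60 + 46 = 88786.
Real time: 88786 / (60) = 44393/30 s.
Target frame: (44393/30) × (24000/1001) = 35514400/1001 ≈ 35478.921 → 35479.
At 24 labels/s: frame 35479 → 00:24:38:07.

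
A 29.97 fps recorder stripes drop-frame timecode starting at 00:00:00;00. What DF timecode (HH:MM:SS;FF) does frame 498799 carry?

Each 10-minute DF block holds 10 × 60 × 30 − 9 × 2 = 17982 frames. 498799 ÷ 17982 → 27 full blocks, remainder 13285.
Within the partial block the first minute is 1800 frames and each further minute 1798, so 7 further minute boundaries passed. Total skipped labels = 18 × 27 + 2 × 7 = 500.
Non-drop label index = 498799 + 500 = 499299; at 30 labels/s that is 04:37:23:09, i.e. DF 04:37:23;09.

04:37:23;09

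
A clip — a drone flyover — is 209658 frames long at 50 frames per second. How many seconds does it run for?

Running time = 209658 / (50) = 4193.16 s.

4193.16 seconds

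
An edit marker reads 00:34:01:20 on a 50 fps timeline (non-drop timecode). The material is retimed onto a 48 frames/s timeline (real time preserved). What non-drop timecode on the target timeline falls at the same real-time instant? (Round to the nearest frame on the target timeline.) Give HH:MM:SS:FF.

Source frame index: (0×3600 + 34×60 + 1) × 50 + 20 = 102070.
Real time: 102070 / (50) = 10207/5 s.
Target frame: (10207/5) × (48) = 489936/5 ≈ 97987.200 → 97987.
At 48 labels/s: frame 97987 → 00:34:01:19.

00:34:01:19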